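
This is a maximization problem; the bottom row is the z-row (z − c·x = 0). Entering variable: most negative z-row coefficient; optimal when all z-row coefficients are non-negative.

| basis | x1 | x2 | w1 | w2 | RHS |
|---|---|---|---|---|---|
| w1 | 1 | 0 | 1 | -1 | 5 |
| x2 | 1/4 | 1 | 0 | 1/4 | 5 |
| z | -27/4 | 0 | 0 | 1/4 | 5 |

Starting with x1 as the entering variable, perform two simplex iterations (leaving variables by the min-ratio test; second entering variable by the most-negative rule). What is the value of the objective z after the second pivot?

175/2

Ratio test on column x1 — row 1: 5/1 = 5; row 2: 5/(1/4) = 20. Minimum is 5 at row 1 (w1 leaves); pivot element 1.
Pivot on row 1; the z-row RHS becomes 5 − (-27/4)·5 = 155/4.
Next entering variable (most negative z-row entry -13/2): w2.
Ratio test on column w2 — row 1: entry -1 ≤ 0; row 2: (15/4)/(1/2) = 15/2. Minimum is 15/2 at row 2 (x2 leaves); pivot element 1/2.
After the second pivot the z-row RHS is 155/4 − (-13/2)·(15/2) = 175/2.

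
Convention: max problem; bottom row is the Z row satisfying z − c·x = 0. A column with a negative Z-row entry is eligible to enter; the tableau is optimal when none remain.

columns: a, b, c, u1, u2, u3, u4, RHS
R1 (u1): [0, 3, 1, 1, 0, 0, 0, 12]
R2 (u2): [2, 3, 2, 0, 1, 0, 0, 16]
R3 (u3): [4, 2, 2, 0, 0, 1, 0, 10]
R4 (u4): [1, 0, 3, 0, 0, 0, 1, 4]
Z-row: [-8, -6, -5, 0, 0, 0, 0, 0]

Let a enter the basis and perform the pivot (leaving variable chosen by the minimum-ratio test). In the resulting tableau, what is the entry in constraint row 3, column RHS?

Ratio test on column a — row 1: entry 0 ≤ 0; row 2: 16/2 = 8; row 3: 10/4 = 5/2; row 4: 4/1 = 4. Minimum is 5/2 at row 3 (u3 leaves); pivot element 4.
Divide row 3 by 4; eliminate column a from the other rows.
In the new row 3, the RHS entry is the old entry divided by the pivot: 10/4 = 5/2.

5/2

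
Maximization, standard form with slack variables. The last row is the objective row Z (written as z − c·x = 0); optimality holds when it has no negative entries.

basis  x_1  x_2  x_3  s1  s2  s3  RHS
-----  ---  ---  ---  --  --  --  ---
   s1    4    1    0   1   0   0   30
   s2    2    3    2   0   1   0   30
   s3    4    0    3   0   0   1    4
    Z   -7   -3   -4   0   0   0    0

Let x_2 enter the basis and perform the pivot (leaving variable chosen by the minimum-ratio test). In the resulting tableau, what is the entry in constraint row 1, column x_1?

Ratio test on column x_2 — row 1: 30/1 = 30; row 2: 30/3 = 10; row 3: entry 0 ≤ 0. Minimum is 10 at row 2 (s2 leaves); pivot element 3.
Divide row 2 by 3; eliminate column x_2 from the other rows.
Row 1 update in column x_1: 4 − 1·(2/3) = 10/3.

10/3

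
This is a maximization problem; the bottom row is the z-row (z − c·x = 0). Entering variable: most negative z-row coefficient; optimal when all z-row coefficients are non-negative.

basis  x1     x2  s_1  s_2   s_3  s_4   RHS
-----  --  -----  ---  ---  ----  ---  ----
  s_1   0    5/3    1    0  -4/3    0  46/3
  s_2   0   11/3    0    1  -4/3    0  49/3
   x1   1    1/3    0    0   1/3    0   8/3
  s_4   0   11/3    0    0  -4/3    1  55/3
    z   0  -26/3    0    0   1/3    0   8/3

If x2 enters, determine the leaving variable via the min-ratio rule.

s_2

Column x2 entries and ratios — s_1: (46/3)/(5/3) = 46/5; s_2: (49/3)/(11/3) = 49/11; x1: (8/3)/(1/3) = 8; s_4: (55/3)/(11/3) = 5.
Smallest ratio is 49/11 in the row of s_2, so s_2 leaves.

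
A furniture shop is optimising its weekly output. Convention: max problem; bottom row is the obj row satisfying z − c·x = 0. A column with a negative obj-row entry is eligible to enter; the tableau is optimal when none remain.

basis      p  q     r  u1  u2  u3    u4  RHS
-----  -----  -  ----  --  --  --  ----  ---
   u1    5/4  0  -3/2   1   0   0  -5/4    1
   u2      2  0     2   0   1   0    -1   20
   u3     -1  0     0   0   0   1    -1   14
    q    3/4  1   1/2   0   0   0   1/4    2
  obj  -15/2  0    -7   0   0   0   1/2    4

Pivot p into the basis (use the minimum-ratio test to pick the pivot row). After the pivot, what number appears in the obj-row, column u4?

-7

Ratio test on column p — row 1: 1/(5/4) = 4/5; row 2: 20/2 = 10; row 3: entry -1 ≤ 0; row 4: 2/(3/4) = 8/3. Minimum is 4/5 at row 1 (u1 leaves); pivot element 5/4.
Divide row 1 by 5/4; eliminate column p from the other rows.
obj-row update in column u4: 1/2 − (-15/2)·(-1) = -7.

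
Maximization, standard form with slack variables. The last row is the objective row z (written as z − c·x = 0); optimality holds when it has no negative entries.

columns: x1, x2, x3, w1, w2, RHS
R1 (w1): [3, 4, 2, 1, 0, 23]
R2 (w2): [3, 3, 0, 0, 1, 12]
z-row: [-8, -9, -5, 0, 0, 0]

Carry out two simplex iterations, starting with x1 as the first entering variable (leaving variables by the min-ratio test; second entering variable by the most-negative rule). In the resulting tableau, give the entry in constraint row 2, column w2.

Ratio test on column x1 — row 1: 23/3 = 23/3; row 2: 12/3 = 4. Minimum is 4 at row 2 (w2 leaves); pivot element 3.
Divide row 2 by 3; eliminate column x1 from the other rows.
Second iteration: most negative z-row entry is -5 in column x3, so x3 enters.
Ratio test on column x3 — row 1: 11/2 = 11/2; row 2: entry 0 ≤ 0. Minimum is 11/2 at row 1 (w1 leaves); pivot element 2.
Divide row 1 by 2; eliminate column x3 from the other rows.
After both pivots, the entry at constraint row 2, column w2 is 1/3.

1/3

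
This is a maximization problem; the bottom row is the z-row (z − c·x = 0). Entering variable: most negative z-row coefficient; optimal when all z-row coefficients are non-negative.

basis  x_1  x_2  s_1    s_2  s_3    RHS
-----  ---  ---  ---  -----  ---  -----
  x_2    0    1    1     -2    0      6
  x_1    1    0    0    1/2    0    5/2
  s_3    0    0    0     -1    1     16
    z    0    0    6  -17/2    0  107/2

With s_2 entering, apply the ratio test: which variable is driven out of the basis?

x_1

Column s_2 entries and ratios — x_2: -2 ≤ 0, skip; x_1: (5/2)/(1/2) = 5; s_3: -1 ≤ 0, skip.
Smallest ratio is 5 in the row of x_1, so x_1 leaves.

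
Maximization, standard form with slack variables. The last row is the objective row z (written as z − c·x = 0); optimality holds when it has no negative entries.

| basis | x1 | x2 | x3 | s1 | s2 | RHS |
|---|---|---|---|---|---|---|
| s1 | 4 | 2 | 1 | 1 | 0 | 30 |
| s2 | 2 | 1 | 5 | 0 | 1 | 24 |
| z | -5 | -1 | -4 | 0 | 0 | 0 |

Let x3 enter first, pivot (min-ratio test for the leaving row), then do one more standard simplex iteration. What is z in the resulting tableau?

43

Ratio test on column x3 — row 1: 30/1 = 30; row 2: 24/5 = 24/5. Minimum is 24/5 at row 2 (s2 leaves); pivot element 5.
Pivot on row 2; the z-row RHS becomes 0 − (-4)·(24/5) = 96/5.
Next entering variable (most negative z-row entry -17/5): x1.
Ratio test on column x1 — row 1: (126/5)/(18/5) = 7; row 2: (24/5)/(2/5) = 12. Minimum is 7 at row 1 (s1 leaves); pivot element 18/5.
After the second pivot the z-row RHS is 96/5 − (-17/5)·7 = 43.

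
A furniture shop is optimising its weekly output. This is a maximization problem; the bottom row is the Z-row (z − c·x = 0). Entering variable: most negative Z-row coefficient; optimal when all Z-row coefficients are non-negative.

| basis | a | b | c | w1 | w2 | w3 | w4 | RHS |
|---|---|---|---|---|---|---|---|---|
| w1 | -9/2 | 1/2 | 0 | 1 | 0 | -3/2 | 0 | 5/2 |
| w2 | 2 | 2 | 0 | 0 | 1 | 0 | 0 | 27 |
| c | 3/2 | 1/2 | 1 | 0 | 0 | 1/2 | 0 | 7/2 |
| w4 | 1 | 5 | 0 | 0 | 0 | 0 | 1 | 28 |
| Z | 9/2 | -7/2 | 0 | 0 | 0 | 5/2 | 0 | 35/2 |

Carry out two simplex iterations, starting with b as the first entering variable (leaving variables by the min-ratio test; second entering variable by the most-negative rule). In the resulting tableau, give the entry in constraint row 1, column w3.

-3/46

Ratio test on column b — row 1: (5/2)/(1/2) = 5; row 2: 27/2 = 27/2; row 3: (7/2)/(1/2) = 7; row 4: 28/5 = 28/5. Minimum is 5 at row 1 (w1 leaves); pivot element 1/2.
Divide row 1 by 1/2; eliminate column b from the other rows.
Second iteration: most negative Z-row entry is -27 in column a, so a enters.
Ratio test on column a — row 1: entry -9 ≤ 0; row 2: 17/20 = 17/20; row 3: 1/6 = 1/6; row 4: 3/46 = 3/46. Minimum is 3/46 at row 4 (w4 leaves); pivot element 46.
Divide row 4 by 46; eliminate column a from the other rows.
After both pivots, the entry at constraint row 1, column w3 is -3/46.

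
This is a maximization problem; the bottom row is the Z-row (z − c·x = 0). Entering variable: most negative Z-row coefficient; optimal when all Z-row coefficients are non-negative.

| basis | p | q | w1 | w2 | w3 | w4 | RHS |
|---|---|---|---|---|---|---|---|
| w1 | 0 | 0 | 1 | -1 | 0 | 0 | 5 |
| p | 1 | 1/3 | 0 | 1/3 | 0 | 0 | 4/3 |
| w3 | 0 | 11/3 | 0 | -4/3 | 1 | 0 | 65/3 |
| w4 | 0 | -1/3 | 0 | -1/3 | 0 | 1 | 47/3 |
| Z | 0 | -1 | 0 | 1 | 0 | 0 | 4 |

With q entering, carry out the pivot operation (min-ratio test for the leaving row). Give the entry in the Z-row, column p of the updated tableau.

3

Ratio test on column q — row 1: entry 0 ≤ 0; row 2: (4/3)/(1/3) = 4; row 3: (65/3)/(11/3) = 65/11; row 4: entry -1/3 ≤ 0. Minimum is 4 at row 2 (p leaves); pivot element 1/3.
Divide row 2 by 1/3; eliminate column q from the other rows.
Z-row update in column p: 0 − (-1)·3 = 3.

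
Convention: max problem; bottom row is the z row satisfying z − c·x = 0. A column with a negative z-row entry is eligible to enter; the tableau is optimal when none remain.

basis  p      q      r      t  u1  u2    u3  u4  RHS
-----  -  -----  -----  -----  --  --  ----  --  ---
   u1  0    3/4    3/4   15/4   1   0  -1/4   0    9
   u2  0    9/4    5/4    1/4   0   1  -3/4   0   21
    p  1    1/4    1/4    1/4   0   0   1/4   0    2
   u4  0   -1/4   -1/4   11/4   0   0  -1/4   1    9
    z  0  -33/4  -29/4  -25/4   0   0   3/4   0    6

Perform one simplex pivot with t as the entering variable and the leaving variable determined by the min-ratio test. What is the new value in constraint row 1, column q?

1/5

Ratio test on column t — row 1: 9/(15/4) = 12/5; row 2: 21/(1/4) = 84; row 3: 2/(1/4) = 8; row 4: 9/(11/4) = 36/11. Minimum is 12/5 at row 1 (u1 leaves); pivot element 15/4.
Divide row 1 by 15/4; eliminate column t from the other rows.
In the new row 1, the q entry is the old entry divided by the pivot: (3/4)/(15/4) = 1/5.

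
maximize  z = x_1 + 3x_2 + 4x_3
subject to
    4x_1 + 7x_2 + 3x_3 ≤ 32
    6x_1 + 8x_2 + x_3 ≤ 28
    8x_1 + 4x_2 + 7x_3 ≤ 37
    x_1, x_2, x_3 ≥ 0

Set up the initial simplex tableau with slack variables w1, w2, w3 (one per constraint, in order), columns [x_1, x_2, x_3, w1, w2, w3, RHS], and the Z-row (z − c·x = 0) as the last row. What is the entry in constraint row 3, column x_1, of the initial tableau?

Constraint 3 has coefficient 8 on x_1.

8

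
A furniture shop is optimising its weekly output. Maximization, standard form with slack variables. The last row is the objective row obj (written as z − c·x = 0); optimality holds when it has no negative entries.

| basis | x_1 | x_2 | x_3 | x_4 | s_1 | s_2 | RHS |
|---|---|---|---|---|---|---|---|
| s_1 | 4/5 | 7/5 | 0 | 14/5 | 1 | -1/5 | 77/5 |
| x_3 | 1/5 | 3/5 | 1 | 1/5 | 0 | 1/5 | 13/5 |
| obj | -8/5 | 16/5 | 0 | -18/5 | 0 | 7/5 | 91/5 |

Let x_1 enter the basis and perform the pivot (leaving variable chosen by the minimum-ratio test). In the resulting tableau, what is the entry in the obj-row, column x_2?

8

Ratio test on column x_1 — row 1: (77/5)/(4/5) = 77/4; row 2: (13/5)/(1/5) = 13. Minimum is 13 at row 2 (x_3 leaves); pivot element 1/5.
Divide row 2 by 1/5; eliminate column x_1 from the other rows.
obj-row update in column x_2: 16/5 − (-8/5)·3 = 8.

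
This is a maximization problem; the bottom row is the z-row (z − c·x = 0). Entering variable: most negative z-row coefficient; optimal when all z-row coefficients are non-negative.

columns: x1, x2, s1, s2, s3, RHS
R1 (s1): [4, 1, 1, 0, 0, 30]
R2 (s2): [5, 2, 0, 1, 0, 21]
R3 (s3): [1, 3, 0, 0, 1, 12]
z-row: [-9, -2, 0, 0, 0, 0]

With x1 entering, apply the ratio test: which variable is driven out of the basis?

Column x1 entries and ratios — s1: 30/4 = 15/2; s2: 21/5 = 21/5; s3: 12/1 = 12.
Smallest ratio is 21/5 in the row of s2, so s2 leaves.

s2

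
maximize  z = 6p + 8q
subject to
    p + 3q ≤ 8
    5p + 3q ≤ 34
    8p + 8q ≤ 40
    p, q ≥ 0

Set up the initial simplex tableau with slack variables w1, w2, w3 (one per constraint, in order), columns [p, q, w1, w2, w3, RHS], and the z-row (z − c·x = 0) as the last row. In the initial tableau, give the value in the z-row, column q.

The z-row carries the negated objective coefficients: the q entry is -8.

-8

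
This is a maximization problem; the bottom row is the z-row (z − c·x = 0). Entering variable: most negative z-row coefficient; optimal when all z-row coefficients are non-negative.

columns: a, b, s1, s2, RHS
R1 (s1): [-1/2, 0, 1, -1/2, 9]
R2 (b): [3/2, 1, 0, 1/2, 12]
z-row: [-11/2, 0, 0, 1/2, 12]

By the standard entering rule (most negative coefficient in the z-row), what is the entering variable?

Negative z-row entries: a: -11/2.
The most negative is -11/2 in column a, so a enters.

a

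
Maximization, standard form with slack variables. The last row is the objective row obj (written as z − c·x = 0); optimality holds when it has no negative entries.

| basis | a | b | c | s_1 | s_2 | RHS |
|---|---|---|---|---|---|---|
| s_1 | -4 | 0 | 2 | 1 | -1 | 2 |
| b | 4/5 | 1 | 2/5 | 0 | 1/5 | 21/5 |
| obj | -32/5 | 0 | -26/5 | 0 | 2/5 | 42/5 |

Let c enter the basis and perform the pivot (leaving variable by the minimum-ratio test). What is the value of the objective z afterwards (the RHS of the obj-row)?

68/5

Ratio test on column c — row 1: 2/2 = 1; row 2: (21/5)/(2/5) = 21/2. Minimum is 1 at row 1 (s_1 leaves); pivot element 2.
Pivot on row 1; the obj-row RHS becomes 42/5 − (-26/5)·1 = 68/5.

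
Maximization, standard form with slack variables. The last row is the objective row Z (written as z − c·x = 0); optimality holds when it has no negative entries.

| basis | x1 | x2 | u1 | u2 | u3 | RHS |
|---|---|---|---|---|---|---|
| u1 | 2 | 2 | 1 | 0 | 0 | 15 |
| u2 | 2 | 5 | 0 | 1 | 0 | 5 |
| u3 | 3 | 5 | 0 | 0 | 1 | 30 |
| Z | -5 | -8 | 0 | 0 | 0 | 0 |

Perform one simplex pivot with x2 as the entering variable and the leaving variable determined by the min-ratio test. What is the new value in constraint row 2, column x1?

Ratio test on column x2 — row 1: 15/2 = 15/2; row 2: 5/5 = 1; row 3: 30/5 = 6. Minimum is 1 at row 2 (u2 leaves); pivot element 5.
Divide row 2 by 5; eliminate column x2 from the other rows.
In the new row 2, the x1 entry is the old entry divided by the pivot: 2/5 = 2/5.

2/5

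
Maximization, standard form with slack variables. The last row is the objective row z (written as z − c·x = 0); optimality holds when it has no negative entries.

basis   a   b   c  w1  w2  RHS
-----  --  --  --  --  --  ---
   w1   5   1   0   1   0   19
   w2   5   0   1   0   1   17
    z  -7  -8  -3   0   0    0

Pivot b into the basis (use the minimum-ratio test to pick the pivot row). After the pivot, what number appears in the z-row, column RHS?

Ratio test on column b — row 1: 19/1 = 19; row 2: entry 0 ≤ 0. Minimum is 19 at row 1 (w1 leaves); pivot element 1.
Divide row 1 by 1; eliminate column b from the other rows.
z-row update in column RHS: 0 − (-8)·19 = 152.

152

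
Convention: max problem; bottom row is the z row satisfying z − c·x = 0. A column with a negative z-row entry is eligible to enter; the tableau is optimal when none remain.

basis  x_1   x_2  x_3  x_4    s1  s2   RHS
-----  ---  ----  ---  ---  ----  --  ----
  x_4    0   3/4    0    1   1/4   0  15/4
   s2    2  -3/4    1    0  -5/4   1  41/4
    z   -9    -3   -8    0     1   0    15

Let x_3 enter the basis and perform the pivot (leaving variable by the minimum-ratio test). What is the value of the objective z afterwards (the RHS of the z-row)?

Ratio test on column x_3 — row 1: entry 0 ≤ 0; row 2: (41/4)/1 = 41/4. Minimum is 41/4 at row 2 (s2 leaves); pivot element 1.
Pivot on row 2; the z-row RHS becomes 15 − (-8)·(41/4) = 97.

97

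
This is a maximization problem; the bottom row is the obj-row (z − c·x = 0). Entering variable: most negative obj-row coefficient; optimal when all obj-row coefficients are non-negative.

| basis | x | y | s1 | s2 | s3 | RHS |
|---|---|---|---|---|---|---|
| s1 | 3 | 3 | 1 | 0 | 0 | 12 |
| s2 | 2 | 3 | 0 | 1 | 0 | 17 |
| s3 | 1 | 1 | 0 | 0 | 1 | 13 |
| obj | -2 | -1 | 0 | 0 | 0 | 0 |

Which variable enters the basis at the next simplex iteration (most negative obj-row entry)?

x

Negative obj-row entries: x: -2, y: -1.
The most negative is -2 in column x, so x enters.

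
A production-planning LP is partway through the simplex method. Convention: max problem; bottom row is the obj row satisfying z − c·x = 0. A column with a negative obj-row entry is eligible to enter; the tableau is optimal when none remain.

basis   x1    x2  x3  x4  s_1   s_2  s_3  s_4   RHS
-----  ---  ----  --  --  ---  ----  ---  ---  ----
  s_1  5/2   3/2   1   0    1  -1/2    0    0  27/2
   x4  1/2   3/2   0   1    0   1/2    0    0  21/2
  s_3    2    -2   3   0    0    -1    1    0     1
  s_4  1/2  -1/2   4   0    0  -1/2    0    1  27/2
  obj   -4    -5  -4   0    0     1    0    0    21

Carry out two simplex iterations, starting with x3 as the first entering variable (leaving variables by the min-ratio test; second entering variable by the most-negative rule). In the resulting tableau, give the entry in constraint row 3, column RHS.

Ratio test on column x3 — row 1: (27/2)/1 = 27/2; row 2: entry 0 ≤ 0; row 3: 1/3 = 1/3; row 4: (27/2)/4 = 27/8. Minimum is 1/3 at row 3 (s_3 leaves); pivot element 3.
Divide row 3 by 3; eliminate column x3 from the other rows.
Second iteration: most negative obj-row entry is -23/3 in column x2, so x2 enters.
Ratio test on column x2 — row 1: (79/6)/(13/6) = 79/13; row 2: (21/2)/(3/2) = 7; row 3: entry -2/3 ≤ 0; row 4: (73/6)/(13/6) = 73/13. Minimum is 73/13 at row 4 (s_4 leaves); pivot element 13/6.
Divide row 4 by 13/6; eliminate column x2 from the other rows.
After both pivots, the entry at constraint row 3, column RHS is 53/13.

53/13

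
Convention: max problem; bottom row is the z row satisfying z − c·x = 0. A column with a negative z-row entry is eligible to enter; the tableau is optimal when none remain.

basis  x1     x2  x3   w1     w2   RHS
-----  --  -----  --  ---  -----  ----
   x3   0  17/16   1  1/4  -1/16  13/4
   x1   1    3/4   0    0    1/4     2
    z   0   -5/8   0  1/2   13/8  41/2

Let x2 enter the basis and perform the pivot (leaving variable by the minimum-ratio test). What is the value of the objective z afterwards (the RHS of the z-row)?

Ratio test on column x2 — row 1: (13/4)/(17/16) = 52/17; row 2: 2/(3/4) = 8/3. Minimum is 8/3 at row 2 (x1 leaves); pivot element 3/4.
Pivot on row 2; the z-row RHS becomes 41/2 − (-5/8)·(8/3) = 133/6.

133/6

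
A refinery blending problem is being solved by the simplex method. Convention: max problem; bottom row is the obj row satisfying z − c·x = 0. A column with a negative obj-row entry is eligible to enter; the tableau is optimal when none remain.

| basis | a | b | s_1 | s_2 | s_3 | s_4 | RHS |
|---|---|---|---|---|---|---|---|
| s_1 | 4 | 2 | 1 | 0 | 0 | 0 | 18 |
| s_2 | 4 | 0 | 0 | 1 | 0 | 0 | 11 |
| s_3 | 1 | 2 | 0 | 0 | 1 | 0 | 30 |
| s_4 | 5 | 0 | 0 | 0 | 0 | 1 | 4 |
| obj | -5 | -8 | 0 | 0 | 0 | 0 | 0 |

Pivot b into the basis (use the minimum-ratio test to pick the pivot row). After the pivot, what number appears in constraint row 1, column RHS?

Ratio test on column b — row 1: 18/2 = 9; row 2: entry 0 ≤ 0; row 3: 30/2 = 15; row 4: entry 0 ≤ 0. Minimum is 9 at row 1 (s_1 leaves); pivot element 2.
Divide row 1 by 2; eliminate column b from the other rows.
In the new row 1, the RHS entry is the old entry divided by the pivot: 18/2 = 9.

9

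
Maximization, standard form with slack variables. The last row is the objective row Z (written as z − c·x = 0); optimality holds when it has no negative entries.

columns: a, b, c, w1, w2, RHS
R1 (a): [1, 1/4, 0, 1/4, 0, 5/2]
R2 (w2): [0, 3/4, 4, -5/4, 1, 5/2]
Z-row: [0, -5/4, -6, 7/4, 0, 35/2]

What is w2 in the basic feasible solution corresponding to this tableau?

5/2

w2 is basic (row 2); its value is the RHS of that row, 5/2.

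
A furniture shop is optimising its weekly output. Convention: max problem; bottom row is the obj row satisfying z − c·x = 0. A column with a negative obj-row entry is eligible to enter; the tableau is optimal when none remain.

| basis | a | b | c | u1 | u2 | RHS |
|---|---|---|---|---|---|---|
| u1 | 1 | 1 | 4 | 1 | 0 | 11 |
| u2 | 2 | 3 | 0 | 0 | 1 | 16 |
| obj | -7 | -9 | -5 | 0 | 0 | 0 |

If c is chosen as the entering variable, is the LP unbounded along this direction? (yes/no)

Column c has positive entries in row(s) 1, so the ratio test bounds it — not unbounded.

no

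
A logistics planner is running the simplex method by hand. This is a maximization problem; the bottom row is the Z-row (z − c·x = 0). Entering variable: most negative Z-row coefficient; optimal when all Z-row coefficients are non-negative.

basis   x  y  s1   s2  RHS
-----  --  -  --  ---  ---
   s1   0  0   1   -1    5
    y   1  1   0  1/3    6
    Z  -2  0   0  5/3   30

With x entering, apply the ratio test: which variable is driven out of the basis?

y

Column x entries and ratios — s1: 0 ≤ 0, skip; y: 6/1 = 6.
Smallest ratio is 6 in the row of y, so y leaves.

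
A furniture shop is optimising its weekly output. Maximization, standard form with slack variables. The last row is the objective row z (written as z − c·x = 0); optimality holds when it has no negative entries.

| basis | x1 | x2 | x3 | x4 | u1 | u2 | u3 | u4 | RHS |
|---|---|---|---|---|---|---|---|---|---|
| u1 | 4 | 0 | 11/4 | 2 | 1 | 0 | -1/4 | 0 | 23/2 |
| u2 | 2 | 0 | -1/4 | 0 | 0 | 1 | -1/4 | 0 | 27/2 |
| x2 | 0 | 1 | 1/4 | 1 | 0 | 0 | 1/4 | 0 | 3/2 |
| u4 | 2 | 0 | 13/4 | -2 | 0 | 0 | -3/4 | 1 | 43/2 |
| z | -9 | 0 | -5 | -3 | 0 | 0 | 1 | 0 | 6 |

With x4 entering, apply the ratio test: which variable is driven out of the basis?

x2

Column x4 entries and ratios — u1: (23/2)/2 = 23/4; u2: 0 ≤ 0, skip; x2: (3/2)/1 = 3/2; u4: -2 ≤ 0, skip.
Smallest ratio is 3/2 in the row of x2, so x2 leaves.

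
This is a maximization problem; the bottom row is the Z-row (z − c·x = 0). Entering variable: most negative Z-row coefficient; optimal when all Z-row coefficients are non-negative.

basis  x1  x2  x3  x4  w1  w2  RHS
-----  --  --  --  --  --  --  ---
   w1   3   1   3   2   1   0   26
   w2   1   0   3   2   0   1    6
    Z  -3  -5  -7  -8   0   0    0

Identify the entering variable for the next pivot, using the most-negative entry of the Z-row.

x4

Negative Z-row entries: x1: -3, x2: -5, x3: -7, x4: -8.
The most negative is -8 in column x4, so x4 enters.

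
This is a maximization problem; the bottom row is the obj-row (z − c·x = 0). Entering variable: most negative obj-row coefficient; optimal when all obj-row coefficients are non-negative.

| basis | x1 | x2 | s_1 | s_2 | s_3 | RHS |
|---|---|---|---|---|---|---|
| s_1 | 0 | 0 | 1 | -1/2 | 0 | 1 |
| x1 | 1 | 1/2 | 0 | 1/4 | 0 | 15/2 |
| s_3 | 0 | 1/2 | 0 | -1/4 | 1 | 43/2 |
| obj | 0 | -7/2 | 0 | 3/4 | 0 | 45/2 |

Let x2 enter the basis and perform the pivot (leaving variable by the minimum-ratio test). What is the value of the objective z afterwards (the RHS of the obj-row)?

75

Ratio test on column x2 — row 1: entry 0 ≤ 0; row 2: (15/2)/(1/2) = 15; row 3: (43/2)/(1/2) = 43. Minimum is 15 at row 2 (x1 leaves); pivot element 1/2.
Pivot on row 2; the obj-row RHS becomes 45/2 − (-7/2)·15 = 75.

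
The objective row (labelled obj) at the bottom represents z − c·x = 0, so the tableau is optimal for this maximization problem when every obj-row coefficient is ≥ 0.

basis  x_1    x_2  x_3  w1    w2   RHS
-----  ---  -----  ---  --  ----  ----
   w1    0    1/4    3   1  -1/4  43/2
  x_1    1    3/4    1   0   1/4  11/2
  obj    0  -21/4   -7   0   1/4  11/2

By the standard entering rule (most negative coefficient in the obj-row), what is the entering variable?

x_3

Negative obj-row entries: x_2: -21/4, x_3: -7.
The most negative is -7 in column x_3, so x_3 enters.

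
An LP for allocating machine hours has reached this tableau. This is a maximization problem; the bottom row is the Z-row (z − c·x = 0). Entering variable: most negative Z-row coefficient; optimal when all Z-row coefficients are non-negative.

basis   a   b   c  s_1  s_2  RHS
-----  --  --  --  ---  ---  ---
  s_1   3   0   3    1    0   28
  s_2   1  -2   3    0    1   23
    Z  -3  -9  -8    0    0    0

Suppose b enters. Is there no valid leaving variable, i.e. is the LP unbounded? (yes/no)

Every constraint-row entry in column b is ≤ 0, so increasing b is unbounded.

yes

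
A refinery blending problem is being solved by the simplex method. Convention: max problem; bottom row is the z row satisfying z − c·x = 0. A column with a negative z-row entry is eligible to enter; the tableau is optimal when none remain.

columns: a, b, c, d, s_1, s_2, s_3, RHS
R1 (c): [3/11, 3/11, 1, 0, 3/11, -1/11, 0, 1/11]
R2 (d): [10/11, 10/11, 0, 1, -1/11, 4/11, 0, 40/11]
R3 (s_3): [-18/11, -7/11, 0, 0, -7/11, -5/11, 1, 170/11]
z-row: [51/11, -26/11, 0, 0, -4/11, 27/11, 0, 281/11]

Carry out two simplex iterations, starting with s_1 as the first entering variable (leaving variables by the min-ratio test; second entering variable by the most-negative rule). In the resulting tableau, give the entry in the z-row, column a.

Ratio test on column s_1 — row 1: (1/11)/(3/11) = 1/3; row 2: entry -1/11 ≤ 0; row 3: entry -7/11 ≤ 0. Minimum is 1/3 at row 1 (c leaves); pivot element 3/11.
Divide row 1 by 3/11; eliminate column s_1 from the other rows.
Second iteration: most negative z-row entry is -2 in column b, so b enters.
Ratio test on column b — row 1: (1/3)/1 = 1/3; row 2: (11/3)/1 = 11/3; row 3: entry 0 ≤ 0. Minimum is 1/3 at row 1 (s_1 leaves); pivot element 1.
Divide row 1 by 1; eliminate column b from the other rows.
After both pivots, the entry at the z-row, column a is 7.

7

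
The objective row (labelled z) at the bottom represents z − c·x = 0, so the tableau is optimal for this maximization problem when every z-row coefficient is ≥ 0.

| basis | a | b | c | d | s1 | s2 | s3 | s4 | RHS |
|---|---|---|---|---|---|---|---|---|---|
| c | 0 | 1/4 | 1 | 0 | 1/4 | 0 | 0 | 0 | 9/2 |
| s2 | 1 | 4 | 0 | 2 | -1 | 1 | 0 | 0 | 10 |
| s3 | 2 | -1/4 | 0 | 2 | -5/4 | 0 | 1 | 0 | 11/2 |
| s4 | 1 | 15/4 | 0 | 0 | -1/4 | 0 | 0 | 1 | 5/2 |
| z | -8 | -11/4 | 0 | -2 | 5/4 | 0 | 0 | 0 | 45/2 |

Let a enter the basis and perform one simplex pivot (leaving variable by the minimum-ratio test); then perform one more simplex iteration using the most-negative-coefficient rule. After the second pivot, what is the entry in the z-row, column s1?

Ratio test on column a — row 1: entry 0 ≤ 0; row 2: 10/1 = 10; row 3: (11/2)/2 = 11/4; row 4: (5/2)/1 = 5/2. Minimum is 5/2 at row 4 (s4 leaves); pivot element 1.
Divide row 4 by 1; eliminate column a from the other rows.
Second iteration: most negative z-row entry is -2 in column d, so d enters.
Ratio test on column d — row 1: entry 0 ≤ 0; row 2: (15/2)/2 = 15/4; row 3: (1/2)/2 = 1/4; row 4: entry 0 ≤ 0. Minimum is 1/4 at row 3 (s3 leaves); pivot element 2.
Divide row 3 by 2; eliminate column d from the other rows.
After both pivots, the entry at the z-row, column s1 is -3/2.

-3/2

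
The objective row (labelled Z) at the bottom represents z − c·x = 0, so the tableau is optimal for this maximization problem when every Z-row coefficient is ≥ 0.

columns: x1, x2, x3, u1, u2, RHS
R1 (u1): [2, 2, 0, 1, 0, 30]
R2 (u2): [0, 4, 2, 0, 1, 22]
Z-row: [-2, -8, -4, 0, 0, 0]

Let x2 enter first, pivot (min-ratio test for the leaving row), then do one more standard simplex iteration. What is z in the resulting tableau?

Ratio test on column x2 — row 1: 30/2 = 15; row 2: 22/4 = 11/2. Minimum is 11/2 at row 2 (u2 leaves); pivot element 4.
Pivot on row 2; the Z-row RHS becomes 0 − (-8)·(11/2) = 44.
Next entering variable (most negative Z-row entry -2): x1.
Ratio test on column x1 — row 1: 19/2 = 19/2; row 2: entry 0 ≤ 0. Minimum is 19/2 at row 1 (u1 leaves); pivot element 2.
After the second pivot the Z-row RHS is 44 − (-2)·(19/2) = 63.

63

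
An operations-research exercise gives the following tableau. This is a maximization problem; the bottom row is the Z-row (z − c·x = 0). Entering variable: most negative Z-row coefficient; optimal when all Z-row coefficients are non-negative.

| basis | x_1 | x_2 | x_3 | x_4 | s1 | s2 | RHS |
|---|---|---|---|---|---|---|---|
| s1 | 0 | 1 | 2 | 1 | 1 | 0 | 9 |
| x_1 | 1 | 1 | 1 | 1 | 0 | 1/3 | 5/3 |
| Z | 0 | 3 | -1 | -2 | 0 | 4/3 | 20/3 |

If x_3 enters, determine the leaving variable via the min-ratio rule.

x_1

Column x_3 entries and ratios — s1: 9/2 = 9/2; x_1: (5/3)/1 = 5/3.
Smallest ratio is 5/3 in the row of x_1, so x_1 leaves.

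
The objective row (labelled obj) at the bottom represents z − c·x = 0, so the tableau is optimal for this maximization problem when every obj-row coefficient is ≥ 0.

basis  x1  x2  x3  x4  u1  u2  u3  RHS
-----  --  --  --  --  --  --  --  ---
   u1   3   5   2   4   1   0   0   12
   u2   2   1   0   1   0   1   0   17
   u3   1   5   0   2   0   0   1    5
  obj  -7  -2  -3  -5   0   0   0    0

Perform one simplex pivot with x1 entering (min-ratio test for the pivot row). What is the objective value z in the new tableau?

Ratio test on column x1 — row 1: 12/3 = 4; row 2: 17/2 = 17/2; row 3: 5/1 = 5. Minimum is 4 at row 1 (u1 leaves); pivot element 3.
Pivot on row 1; the obj-row RHS becomes 0 − (-7)·4 = 28.

28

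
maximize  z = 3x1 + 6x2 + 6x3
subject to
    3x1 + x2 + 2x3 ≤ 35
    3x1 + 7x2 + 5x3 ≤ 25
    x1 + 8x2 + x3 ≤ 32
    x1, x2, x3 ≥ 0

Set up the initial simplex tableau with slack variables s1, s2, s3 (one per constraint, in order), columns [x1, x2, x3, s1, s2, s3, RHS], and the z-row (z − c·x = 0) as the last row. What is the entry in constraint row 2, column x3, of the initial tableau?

5

Constraint 2 has coefficient 5 on x3.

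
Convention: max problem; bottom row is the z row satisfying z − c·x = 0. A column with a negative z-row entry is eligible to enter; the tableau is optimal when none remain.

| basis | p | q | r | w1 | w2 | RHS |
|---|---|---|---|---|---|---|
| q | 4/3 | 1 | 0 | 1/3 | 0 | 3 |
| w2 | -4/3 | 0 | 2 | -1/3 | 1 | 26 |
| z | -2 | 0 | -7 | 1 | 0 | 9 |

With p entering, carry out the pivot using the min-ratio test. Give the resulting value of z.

27/2

Ratio test on column p — row 1: 3/(4/3) = 9/4; row 2: entry -4/3 ≤ 0. Minimum is 9/4 at row 1 (q leaves); pivot element 4/3.
Pivot on row 1; the z-row RHS becomes 9 − (-2)·(9/4) = 27/2.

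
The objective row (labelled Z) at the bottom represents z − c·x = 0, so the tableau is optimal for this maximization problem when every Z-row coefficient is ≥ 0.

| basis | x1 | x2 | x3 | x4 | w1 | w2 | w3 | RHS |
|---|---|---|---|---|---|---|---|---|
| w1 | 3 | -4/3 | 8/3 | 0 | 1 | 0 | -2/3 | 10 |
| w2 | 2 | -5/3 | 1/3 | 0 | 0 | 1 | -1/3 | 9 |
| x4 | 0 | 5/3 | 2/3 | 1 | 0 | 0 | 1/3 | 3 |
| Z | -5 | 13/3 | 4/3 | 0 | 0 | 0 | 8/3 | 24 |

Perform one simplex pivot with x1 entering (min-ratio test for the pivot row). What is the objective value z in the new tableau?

122/3

Ratio test on column x1 — row 1: 10/3 = 10/3; row 2: 9/2 = 9/2; row 3: entry 0 ≤ 0. Minimum is 10/3 at row 1 (w1 leaves); pivot element 3.
Pivot on row 1; the Z-row RHS becomes 24 − (-5)·(10/3) = 122/3.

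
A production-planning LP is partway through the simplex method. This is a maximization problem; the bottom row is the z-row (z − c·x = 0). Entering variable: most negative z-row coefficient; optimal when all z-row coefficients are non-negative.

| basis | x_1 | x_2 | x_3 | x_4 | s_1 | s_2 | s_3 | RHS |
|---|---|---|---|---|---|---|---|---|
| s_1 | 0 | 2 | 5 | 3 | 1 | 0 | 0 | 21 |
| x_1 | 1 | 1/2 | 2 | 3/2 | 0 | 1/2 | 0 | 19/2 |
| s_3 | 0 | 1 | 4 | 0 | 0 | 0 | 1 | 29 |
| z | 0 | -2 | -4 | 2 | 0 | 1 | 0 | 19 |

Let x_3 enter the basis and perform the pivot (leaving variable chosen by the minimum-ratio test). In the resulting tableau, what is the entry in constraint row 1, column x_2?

2/5

Ratio test on column x_3 — row 1: 21/5 = 21/5; row 2: (19/2)/2 = 19/4; row 3: 29/4 = 29/4. Minimum is 21/5 at row 1 (s_1 leaves); pivot element 5.
Divide row 1 by 5; eliminate column x_3 from the other rows.
In the new row 1, the x_2 entry is the old entry divided by the pivot: 2/5 = 2/5.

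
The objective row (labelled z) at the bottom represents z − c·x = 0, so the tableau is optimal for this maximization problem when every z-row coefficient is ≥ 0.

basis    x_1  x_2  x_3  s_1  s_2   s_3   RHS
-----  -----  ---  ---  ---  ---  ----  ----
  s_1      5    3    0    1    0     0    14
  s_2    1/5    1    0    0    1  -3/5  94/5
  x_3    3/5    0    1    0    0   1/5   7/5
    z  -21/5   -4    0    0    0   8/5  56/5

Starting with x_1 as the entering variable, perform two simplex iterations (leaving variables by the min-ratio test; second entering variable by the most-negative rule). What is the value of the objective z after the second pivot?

Ratio test on column x_1 — row 1: 14/5 = 14/5; row 2: (94/5)/(1/5) = 94; row 3: (7/5)/(3/5) = 7/3. Minimum is 7/3 at row 3 (x_3 leaves); pivot element 3/5.
Pivot on row 3; the z-row RHS becomes 56/5 − (-21/5)·(7/3) = 21.
Next entering variable (most negative z-row entry -4): x_2.
Ratio test on column x_2 — row 1: (7/3)/3 = 7/9; row 2: (55/3)/1 = 55/3; row 3: entry 0 ≤ 0. Minimum is 7/9 at row 1 (s_1 leaves); pivot element 3.
After the second pivot the z-row RHS is 21 − (-4)·(7/9) = 217/9.

217/9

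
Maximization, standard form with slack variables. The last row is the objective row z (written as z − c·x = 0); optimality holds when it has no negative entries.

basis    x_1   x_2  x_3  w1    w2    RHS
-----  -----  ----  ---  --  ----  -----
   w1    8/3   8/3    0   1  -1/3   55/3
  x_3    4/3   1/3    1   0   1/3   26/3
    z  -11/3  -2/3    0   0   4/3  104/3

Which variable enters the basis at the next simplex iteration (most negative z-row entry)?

Negative z-row entries: x_1: -11/3, x_2: -2/3.
The most negative is -11/3 in column x_1, so x_1 enters.

x_1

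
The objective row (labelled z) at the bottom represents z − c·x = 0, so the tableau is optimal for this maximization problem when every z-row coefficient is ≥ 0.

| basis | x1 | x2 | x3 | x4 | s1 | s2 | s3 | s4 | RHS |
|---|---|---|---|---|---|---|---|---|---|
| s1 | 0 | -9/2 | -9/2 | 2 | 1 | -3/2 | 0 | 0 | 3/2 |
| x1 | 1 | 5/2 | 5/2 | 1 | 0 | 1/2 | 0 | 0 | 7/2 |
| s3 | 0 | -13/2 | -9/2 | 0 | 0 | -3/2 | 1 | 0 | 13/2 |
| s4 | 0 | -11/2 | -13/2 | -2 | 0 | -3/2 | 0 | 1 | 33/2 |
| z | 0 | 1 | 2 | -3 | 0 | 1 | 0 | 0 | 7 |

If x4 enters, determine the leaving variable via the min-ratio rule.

Column x4 entries and ratios — s1: (3/2)/2 = 3/4; x1: (7/2)/1 = 7/2; s3: 0 ≤ 0, skip; s4: -2 ≤ 0, skip.
Smallest ratio is 3/4 in the row of s1, so s1 leaves.

s1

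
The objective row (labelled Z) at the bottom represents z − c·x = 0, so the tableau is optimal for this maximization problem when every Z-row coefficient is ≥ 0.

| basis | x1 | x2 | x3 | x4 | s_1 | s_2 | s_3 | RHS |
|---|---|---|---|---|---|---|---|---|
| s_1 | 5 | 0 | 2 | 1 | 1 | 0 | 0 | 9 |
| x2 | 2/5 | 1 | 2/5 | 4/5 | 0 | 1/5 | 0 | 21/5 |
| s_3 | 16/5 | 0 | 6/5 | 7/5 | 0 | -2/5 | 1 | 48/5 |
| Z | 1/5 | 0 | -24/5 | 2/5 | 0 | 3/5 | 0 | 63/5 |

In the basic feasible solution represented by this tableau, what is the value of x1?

0

x1 is not in the basis, so in the current basic feasible solution x1 = 0.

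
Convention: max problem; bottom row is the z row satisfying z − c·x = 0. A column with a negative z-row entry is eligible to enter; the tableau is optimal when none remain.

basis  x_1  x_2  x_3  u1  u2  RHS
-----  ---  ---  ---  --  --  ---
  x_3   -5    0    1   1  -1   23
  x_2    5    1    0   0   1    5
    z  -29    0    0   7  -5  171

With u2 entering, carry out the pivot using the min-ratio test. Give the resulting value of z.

196

Ratio test on column u2 — row 1: entry -1 ≤ 0; row 2: 5/1 = 5. Minimum is 5 at row 2 (x_2 leaves); pivot element 1.
Pivot on row 2; the z-row RHS becomes 171 − (-5)·5 = 196.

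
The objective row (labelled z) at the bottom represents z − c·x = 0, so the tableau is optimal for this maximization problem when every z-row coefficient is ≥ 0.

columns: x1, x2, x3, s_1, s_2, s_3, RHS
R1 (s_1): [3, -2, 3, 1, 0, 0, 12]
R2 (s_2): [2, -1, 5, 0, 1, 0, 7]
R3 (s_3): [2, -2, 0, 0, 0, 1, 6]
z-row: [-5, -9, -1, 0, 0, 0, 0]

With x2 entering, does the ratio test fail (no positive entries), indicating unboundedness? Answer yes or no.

Every constraint-row entry in column x2 is ≤ 0, so increasing x2 is unbounded.

yes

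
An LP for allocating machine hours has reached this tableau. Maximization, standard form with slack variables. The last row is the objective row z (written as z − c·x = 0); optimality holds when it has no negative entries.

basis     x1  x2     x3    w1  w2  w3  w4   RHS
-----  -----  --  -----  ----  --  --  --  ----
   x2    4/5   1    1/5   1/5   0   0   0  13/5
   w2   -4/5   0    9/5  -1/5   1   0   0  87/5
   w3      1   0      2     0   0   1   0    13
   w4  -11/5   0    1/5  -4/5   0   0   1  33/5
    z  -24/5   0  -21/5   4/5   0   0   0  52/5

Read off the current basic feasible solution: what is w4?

w4 is basic (row 4); its value is the RHS of that row, 33/5.

33/5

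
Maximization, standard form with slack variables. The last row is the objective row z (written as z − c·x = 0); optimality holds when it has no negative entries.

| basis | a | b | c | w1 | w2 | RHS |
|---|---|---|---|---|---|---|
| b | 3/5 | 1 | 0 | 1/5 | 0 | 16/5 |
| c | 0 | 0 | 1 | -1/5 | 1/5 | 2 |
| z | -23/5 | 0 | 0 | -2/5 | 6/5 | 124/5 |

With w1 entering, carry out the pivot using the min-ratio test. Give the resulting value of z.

156/5

Ratio test on column w1 — row 1: (16/5)/(1/5) = 16; row 2: entry -1/5 ≤ 0. Minimum is 16 at row 1 (b leaves); pivot element 1/5.
Pivot on row 1; the z-row RHS becomes 124/5 − (-2/5)·16 = 156/5.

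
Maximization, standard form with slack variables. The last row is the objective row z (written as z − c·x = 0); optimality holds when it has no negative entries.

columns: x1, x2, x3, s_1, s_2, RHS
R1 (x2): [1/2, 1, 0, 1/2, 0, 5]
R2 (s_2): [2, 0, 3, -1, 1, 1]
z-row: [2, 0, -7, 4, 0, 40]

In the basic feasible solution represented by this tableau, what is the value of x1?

x1 is not in the basis, so in the current basic feasible solution x1 = 0.

0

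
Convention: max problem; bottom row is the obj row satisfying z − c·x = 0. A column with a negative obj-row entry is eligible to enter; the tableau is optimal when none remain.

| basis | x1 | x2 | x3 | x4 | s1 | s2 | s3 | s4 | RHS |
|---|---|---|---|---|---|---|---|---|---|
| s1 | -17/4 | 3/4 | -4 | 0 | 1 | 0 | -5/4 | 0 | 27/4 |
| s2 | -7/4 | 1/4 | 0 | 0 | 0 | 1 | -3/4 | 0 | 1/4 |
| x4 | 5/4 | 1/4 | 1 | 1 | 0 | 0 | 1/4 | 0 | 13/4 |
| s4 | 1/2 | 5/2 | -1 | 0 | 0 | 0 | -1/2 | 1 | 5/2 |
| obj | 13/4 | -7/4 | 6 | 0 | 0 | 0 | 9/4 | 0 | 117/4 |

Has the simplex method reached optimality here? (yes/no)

The obj-row has a negative entry -7/4 in column x2, so it is not optimal.

no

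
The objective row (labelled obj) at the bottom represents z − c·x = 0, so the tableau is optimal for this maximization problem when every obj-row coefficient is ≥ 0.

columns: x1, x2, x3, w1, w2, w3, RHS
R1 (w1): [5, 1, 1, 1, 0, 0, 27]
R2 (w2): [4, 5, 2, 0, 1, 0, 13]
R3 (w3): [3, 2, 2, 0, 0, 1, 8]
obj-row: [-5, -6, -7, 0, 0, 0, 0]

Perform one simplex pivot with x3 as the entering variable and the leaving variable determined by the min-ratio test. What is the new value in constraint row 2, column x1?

Ratio test on column x3 — row 1: 27/1 = 27; row 2: 13/2 = 13/2; row 3: 8/2 = 4. Minimum is 4 at row 3 (w3 leaves); pivot element 2.
Divide row 3 by 2; eliminate column x3 from the other rows.
Row 2 update in column x1: 4 − 2·(3/2) = 1.

1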